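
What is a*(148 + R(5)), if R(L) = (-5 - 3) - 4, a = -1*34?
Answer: -4624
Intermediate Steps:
a = -34
R(L) = -12 (R(L) = -8 - 4 = -12)
a*(148 + R(5)) = -34*(148 - 12) = -34*136 = -4624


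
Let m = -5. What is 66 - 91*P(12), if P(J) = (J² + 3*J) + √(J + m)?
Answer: -16314 - 91*√7 ≈ -16555.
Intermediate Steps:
P(J) = J² + √(-5 + J) + 3*J (P(J) = (J² + 3*J) + √(J - 5) = (J² + 3*J) + √(-5 + J) = J² + √(-5 + J) + 3*J)
66 - 91*P(12) = 66 - 91*(12² + √(-5 + 12) + 3*12) = 66 - 91*(144 + √7 + 36) = 66 - 91*(180 + √7) = 66 + (-16380 - 91*√7) = -16314 - 91*√7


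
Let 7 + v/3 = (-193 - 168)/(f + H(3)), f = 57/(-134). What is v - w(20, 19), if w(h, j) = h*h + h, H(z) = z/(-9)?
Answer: 300861/305 ≈ 986.43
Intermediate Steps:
H(z) = -z/9 (H(z) = z*(-1/9) = -z/9)
f = -57/134 (f = 57*(-1/134) = -57/134 ≈ -0.42537)
w(h, j) = h + h**2 (w(h, j) = h**2 + h = h + h**2)
v = 428961/305 (v = -21 + 3*((-193 - 168)/(-57/134 - 1/9*3)) = -21 + 3*(-361/(-57/134 - 1/3)) = -21 + 3*(-361/(-305/402)) = -21 + 3*(-361*(-402/305)) = -21 + 3*(145122/305) = -21 + 435366/305 = 428961/305 ≈ 1406.4)
v - w(20, 19) = 428961/305 - 20*(1 + 20) = 428961/305 - 20*21 = 428961/305 - 1*420 = 428961/305 - 420 = 300861/305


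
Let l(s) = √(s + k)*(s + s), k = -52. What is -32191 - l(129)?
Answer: -32191 - 258*√77 ≈ -34455.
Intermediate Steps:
l(s) = 2*s*√(-52 + s) (l(s) = √(s - 52)*(s + s) = √(-52 + s)*(2*s) = 2*s*√(-52 + s))
-32191 - l(129) = -32191 - 2*129*√(-52 + 129) = -32191 - 2*129*√77 = -32191 - 258*√77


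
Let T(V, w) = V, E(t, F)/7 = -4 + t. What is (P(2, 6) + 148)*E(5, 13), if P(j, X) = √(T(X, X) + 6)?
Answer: 1036 + 14*√3 ≈ 1060.2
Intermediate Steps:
E(t, F) = -28 + 7*t (E(t, F) = 7*(-4 + t) = -28 + 7*t)
P(j, X) = √(6 + X) (P(j, X) = √(X + 6) = √(6 + X))
(P(2, 6) + 148)*E(5, 13) = (√(6 + 6) + 148)*(-28 + 7*5) = (√12 + 148)*(-28 + 35) = (2*√3 + 148)*7 = (148 + 2*√3)*7 = 1036 + 14*√3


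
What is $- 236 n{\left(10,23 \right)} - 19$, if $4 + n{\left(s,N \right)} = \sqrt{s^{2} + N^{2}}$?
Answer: $925 - 236 \sqrt{629} \approx -4993.9$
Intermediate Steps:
$n{\left(s,N \right)} = -4 + \sqrt{N^{2} + s^{2}}$ ($n{\left(s,N \right)} = -4 + \sqrt{s^{2} + N^{2}} = -4 + \sqrt{N^{2} + s^{2}}$)
$- 236 n{\left(10,23 \right)} - 19 = - 236 \left(-4 + \sqrt{23^{2} + 10^{2}}\right) - 19 = - 236 \left(-4 + \sqrt{529 + 100}\right) - 19 = - 236 \left(-4 + \sqrt{629}\right) - 19 = \left(944 - 236 \sqrt{629}\right) - 19 = 925 - 236 \sqrt{629}$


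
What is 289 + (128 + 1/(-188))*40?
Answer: 254213/47 ≈ 5408.8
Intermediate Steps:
289 + (128 + 1/(-188))*40 = 289 + (128 - 1/188)*40 = 289 + (24063/188)*40 = 289 + 240630/47 = 254213/47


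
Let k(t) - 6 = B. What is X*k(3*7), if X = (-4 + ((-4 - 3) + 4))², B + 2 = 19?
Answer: 1127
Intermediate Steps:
B = 17 (B = -2 + 19 = 17)
k(t) = 23 (k(t) = 6 + 17 = 23)
X = 49 (X = (-4 + (-7 + 4))² = (-4 - 3)² = (-7)² = 49)
X*k(3*7) = 49*23 = 1127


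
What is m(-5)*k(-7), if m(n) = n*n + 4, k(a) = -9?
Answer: -261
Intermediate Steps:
m(n) = 4 + n² (m(n) = n² + 4 = 4 + n²)
m(-5)*k(-7) = (4 + (-5)²)*(-9) = (4 + 25)*(-9) = 29*(-9) = -261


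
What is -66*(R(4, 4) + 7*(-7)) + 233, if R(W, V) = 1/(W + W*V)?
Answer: 34637/10 ≈ 3463.7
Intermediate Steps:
R(W, V) = 1/(W + V*W)
-66*(R(4, 4) + 7*(-7)) + 233 = -66*(1/(4*(1 + 4)) + 7*(-7)) + 233 = -66*((¼)/5 - 49) + 233 = -66*((¼)*(⅕) - 49) + 233 = -66*(1/20 - 49) + 233 = -66*(-979/20) + 233 = 32307/10 + 233 = 34637/10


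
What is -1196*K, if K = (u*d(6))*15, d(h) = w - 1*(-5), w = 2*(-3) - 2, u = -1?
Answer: -53820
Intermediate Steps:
w = -8 (w = -6 - 2 = -8)
d(h) = -3 (d(h) = -8 - 1*(-5) = -8 + 5 = -3)
K = 45 (K = -1*(-3)*15 = 3*15 = 45)
-1196*K = -1196*45 = -53820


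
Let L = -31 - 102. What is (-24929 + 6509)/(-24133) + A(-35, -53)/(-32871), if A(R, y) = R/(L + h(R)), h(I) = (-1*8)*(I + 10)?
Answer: 40568260595/53149481481 ≈ 0.76329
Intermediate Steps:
L = -133
h(I) = -80 - 8*I (h(I) = -8*(10 + I) = -80 - 8*I)
A(R, y) = R/(-213 - 8*R) (A(R, y) = R/(-133 + (-80 - 8*R)) = R/(-213 - 8*R))
(-24929 + 6509)/(-24133) + A(-35, -53)/(-32871) = (-24929 + 6509)/(-24133) - 1*(-35)/(213 + 8*(-35))/(-32871) = -18420*(-1/24133) - 1*(-35)/(213 - 280)*(-1/32871) = 18420/24133 - 1*(-35)/(-67)*(-1/32871) = 18420/24133 - 1*(-35)*(-1/67)*(-1/32871) = 18420/24133 - 35/67*(-1/32871) = 18420/24133 + 35/2202357 = 40568260595/53149481481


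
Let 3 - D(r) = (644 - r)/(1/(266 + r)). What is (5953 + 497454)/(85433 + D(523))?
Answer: -503407/10033 ≈ -50.175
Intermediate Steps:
D(r) = 3 - (266 + r)*(644 - r) (D(r) = 3 - (644 - r)/(1/(266 + r)) = 3 - (644 - r)*(266 + r) = 3 - (266 + r)*(644 - r))
(5953 + 497454)/(85433 + D(523)) = (5953 + 497454)/(85433 + (-171301 + 523² - 378*523)) = 503407/(85433 + (-171301 + 273529 - 197694)) = 503407/(85433 - 95466) = 503407/(-10033) = 503407*(-1/10033) = -503407/10033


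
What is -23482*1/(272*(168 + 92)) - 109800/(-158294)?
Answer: 1011999073/2798637920 ≈ 0.36160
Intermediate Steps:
-23482*1/(272*(168 + 92)) - 109800/(-158294) = -23482/(272*260) - 109800*(-1/158294) = -23482/70720 + 54900/79147 = -23482*1/70720 + 54900/79147 = -11741/35360 + 54900/79147 = 1011999073/2798637920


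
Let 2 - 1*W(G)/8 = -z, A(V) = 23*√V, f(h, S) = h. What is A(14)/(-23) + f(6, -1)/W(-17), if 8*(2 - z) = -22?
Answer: ⅑ - √14 ≈ -3.6305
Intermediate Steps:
z = 19/4 (z = 2 - ⅛*(-22) = 2 + 11/4 = 19/4 ≈ 4.7500)
W(G) = 54 (W(G) = 16 - (-8)*19/4 = 16 - 8*(-19/4) = 16 + 38 = 54)
A(14)/(-23) + f(6, -1)/W(-17) = (23*√14)/(-23) + 6/54 = (23*√14)*(-1/23) + 6*(1/54) = -√14 + ⅑ = ⅑ - √14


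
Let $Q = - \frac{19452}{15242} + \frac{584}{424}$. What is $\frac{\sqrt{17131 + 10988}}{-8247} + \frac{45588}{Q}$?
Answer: $\frac{18413585844}{40855} - \frac{\sqrt{28119}}{8247} \approx 4.5071 \cdot 10^{5}$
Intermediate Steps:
$Q = \frac{40855}{403913}$ ($Q = \left(-19452\right) \frac{1}{15242} + 584 \cdot \frac{1}{424} = - \frac{9726}{7621} + \frac{73}{53} = \frac{40855}{403913} \approx 0.10115$)
$\frac{\sqrt{17131 + 10988}}{-8247} + \frac{45588}{Q} = \frac{\sqrt{17131 + 10988}}{-8247} + \frac{45588}{\frac{40855}{403913}} = \sqrt{28119} \left(- \frac{1}{8247}\right) + 45588 \cdot \frac{403913}{40855} = - \frac{\sqrt{28119}}{8247} + \frac{18413585844}{40855} = \frac{18413585844}{40855} - \frac{\sqrt{28119}}{8247}$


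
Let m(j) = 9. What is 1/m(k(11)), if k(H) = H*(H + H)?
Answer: ⅑ ≈ 0.11111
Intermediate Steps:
k(H) = 2*H² (k(H) = H*(2*H) = 2*H²)
1/m(k(11)) = 1/9 = ⅑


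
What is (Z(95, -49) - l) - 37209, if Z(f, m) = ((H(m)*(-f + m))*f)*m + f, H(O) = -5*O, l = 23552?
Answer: 164167734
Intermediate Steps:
Z(f, m) = f - 5*f*m**2*(m - f) (Z(f, m) = (((-5*m)*(-f + m))*f)*m + f = (((-5*m)*(m - f))*f)*m + f = ((-5*m*(m - f))*f)*m + f = (-5*f*m*(m - f))*m + f = -5*f*m**2*(m - f) + f = f - 5*f*m**2*(m - f))
(Z(95, -49) - l) - 37209 = (95*(1 - 5*(-49)**3 + 5*95*(-49)**2) - 1*23552) - 37209 = (95*(1 - 5*(-117649) + 5*95*2401) - 23552) - 37209 = (95*(1 + 588245 + 1140475) - 23552) - 37209 = (95*1728721 - 23552) - 37209 = (164228495 - 23552) - 37209 = 164204943 - 37209 = 164167734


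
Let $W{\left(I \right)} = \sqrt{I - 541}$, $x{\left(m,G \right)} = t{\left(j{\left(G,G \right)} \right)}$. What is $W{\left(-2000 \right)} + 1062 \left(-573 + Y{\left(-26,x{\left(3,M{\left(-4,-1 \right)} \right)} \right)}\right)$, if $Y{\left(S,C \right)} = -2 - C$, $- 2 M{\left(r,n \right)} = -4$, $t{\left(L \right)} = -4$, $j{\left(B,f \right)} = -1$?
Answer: $-606402 + 11 i \sqrt{21} \approx -6.064 \cdot 10^{5} + 50.408 i$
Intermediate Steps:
$M{\left(r,n \right)} = 2$ ($M{\left(r,n \right)} = \left(- \frac{1}{2}\right) \left(-4\right) = 2$)
$x{\left(m,G \right)} = -4$
$W{\left(I \right)} = \sqrt{-541 + I}$
$W{\left(-2000 \right)} + 1062 \left(-573 + Y{\left(-26,x{\left(3,M{\left(-4,-1 \right)} \right)} \right)}\right) = \sqrt{-541 - 2000} + 1062 \left(-573 - -2\right) = \sqrt{-2541} + 1062 \left(-573 + \left(-2 + 4\right)\right) = 11 i \sqrt{21} + 1062 \left(-573 + 2\right) = 11 i \sqrt{21} + 1062 \left(-571\right) = 11 i \sqrt{21} - 606402 = -606402 + 11 i \sqrt{21}$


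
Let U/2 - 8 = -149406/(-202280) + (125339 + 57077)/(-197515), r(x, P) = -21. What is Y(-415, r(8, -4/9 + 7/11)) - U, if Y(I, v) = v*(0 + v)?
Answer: 849747269989/1997666710 ≈ 425.37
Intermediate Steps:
U = 31223749121/1997666710 (U = 16 + 2*(-149406/(-202280) + (125339 + 57077)/(-197515)) = 16 + 2*(-149406*(-1/202280) + 182416*(-1/197515)) = 16 + 2*(74703/101140 - 182416/197515) = 16 + 2*(-738918239/3995333420) = 16 - 738918239/1997666710 = 31223749121/1997666710 ≈ 15.630)
Y(I, v) = v² (Y(I, v) = v*v = v²)
Y(-415, r(8, -4/9 + 7/11)) - U = (-21)² - 1*31223749121/1997666710 = 441 - 31223749121/1997666710 = 849747269989/1997666710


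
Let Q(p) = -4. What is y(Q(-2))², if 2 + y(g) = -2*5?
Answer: 144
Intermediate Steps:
y(g) = -12 (y(g) = -2 - 2*5 = -2 - 10 = -12)
y(Q(-2))² = (-12)² = 144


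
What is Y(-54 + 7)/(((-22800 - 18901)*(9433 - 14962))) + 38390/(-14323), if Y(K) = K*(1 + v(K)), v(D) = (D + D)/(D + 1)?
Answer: -203581874184800/75954741052641 ≈ -2.6803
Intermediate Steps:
v(D) = 2*D/(1 + D) (v(D) = (2*D)/(1 + D) = 2*D/(1 + D))
Y(K) = K*(1 + 2*K/(1 + K))
Y(-54 + 7)/(((-22800 - 18901)*(9433 - 14962))) + 38390/(-14323) = ((-54 + 7)*(1 + 3*(-54 + 7))/(1 + (-54 + 7)))/(((-22800 - 18901)*(9433 - 14962))) + 38390/(-14323) = (-47*(1 + 3*(-47))/(1 - 47))/((-41701*(-5529))) + 38390*(-1/14323) = -47*(1 - 141)/(-46)/230564829 - 38390/14323 = -47*(-1/46)*(-140)*(1/230564829) - 38390/14323 = -3290/23*1/230564829 - 38390/14323 = -3290/5302991067 - 38390/14323 = -203581874184800/75954741052641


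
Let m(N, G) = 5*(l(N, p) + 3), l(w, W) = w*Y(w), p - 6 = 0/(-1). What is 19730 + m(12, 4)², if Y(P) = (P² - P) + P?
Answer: 74928755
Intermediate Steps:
Y(P) = P²
p = 6 (p = 6 + 0/(-1) = 6 + 0*(-1) = 6 + 0 = 6)
l(w, W) = w³ (l(w, W) = w*w² = w³)
m(N, G) = 15 + 5*N³ (m(N, G) = 5*(N³ + 3) = 5*(3 + N³) = 15 + 5*N³)
19730 + m(12, 4)² = 19730 + (15 + 5*12³)² = 19730 + (15 + 5*1728)² = 19730 + (15 + 8640)² = 19730 + 8655² = 19730 + 74909025 = 74928755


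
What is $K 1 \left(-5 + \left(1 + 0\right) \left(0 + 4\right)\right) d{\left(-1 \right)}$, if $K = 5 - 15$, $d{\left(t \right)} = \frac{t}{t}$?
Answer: $10$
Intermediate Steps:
$d{\left(t \right)} = 1$
$K = -10$
$K 1 \left(-5 + \left(1 + 0\right) \left(0 + 4\right)\right) d{\left(-1 \right)} = - 10 \cdot 1 \left(-5 + \left(1 + 0\right) \left(0 + 4\right)\right) 1 = - 10 \cdot 1 \left(-5 + 1 \cdot 4\right) 1 = - 10 \cdot 1 \left(-5 + 4\right) 1 = - 10 \cdot 1 \left(-1\right) 1 = \left(-10\right) \left(-1\right) 1 = 10 \cdot 1 = 10$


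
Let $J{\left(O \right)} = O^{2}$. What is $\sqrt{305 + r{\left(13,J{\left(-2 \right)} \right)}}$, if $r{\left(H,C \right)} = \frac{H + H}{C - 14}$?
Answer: $\frac{6 \sqrt{210}}{5} \approx 17.39$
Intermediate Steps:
$r{\left(H,C \right)} = \frac{2 H}{-14 + C}$
$\sqrt{305 + r{\left(13,J{\left(-2 \right)} \right)}} = \sqrt{305 + 2 \cdot 13 \frac{1}{-14 + \left(-2\right)^{2}}} = \sqrt{305 + 2 \cdot 13 \frac{1}{-14 + 4}} = \sqrt{305 + 2 \cdot 13 \frac{1}{-10}} = \sqrt{305 + 2 \cdot 13 \left(- \frac{1}{10}\right)} = \sqrt{305 - \frac{13}{5}} = \sqrt{\frac{1512}{5}} = \frac{6 \sqrt{210}}{5}$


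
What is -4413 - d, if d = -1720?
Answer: -2693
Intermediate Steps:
-4413 - d = -4413 - 1*(-1720) = -4413 + 1720 = -2693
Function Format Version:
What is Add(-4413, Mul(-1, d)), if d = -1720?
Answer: -2693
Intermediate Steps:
Add(-4413, Mul(-1, d)) = Add(-4413, Mul(-1, -1720)) = Add(-4413, 1720) = -2693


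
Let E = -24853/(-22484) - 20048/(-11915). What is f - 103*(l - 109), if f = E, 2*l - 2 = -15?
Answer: 3187781877717/267896860 ≈ 11899.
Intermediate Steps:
l = -13/2 (l = 1 + (½)*(-15) = 1 - 15/2 = -13/2 ≈ -6.5000)
E = 746882727/267896860 (E = -24853*(-1/22484) - 20048*(-1/11915) = 24853/22484 + 20048/11915 = 746882727/267896860 ≈ 2.7879)
f = 746882727/267896860 ≈ 2.7879
f - 103*(l - 109) = 746882727/267896860 - 103*(-13/2 - 109) = 746882727/267896860 - 103*(-231/2) = 746882727/267896860 + 23793/2 = 3187781877717/267896860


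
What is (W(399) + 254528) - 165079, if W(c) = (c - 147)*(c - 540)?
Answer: 53917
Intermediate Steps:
W(c) = (-540 + c)*(-147 + c) (W(c) = (-147 + c)*(-540 + c) = (-540 + c)*(-147 + c))
(W(399) + 254528) - 165079 = ((79380 + 399² - 687*399) + 254528) - 165079 = ((79380 + 159201 - 274113) + 254528) - 165079 = (-35532 + 254528) - 165079 = 218996 - 165079 = 53917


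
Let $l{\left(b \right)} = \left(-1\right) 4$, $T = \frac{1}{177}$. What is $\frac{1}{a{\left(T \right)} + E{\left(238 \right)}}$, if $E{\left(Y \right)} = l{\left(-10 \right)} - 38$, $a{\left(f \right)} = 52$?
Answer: $\frac{1}{10} \approx 0.1$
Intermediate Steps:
$T = \frac{1}{177} \approx 0.0056497$
$l{\left(b \right)} = -4$
$E{\left(Y \right)} = -42$ ($E{\left(Y \right)} = -4 - 38 = -42$)
$\frac{1}{a{\left(T \right)} + E{\left(238 \right)}} = \frac{1}{52 - 42} = \frac{1}{10}$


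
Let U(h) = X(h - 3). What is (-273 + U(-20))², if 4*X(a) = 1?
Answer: 1190281/16 ≈ 74393.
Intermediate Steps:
X(a) = ¼ (X(a) = (¼)*1 = ¼)
U(h) = ¼
(-273 + U(-20))² = (-273 + ¼)² = (-1091/4)² = 1190281/16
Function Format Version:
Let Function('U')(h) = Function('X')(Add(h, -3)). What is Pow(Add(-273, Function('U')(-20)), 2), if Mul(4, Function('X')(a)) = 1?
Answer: Rational(1190281, 16) ≈ 74393.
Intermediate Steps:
Function('X')(a) = Rational(1, 4) (Function('X')(a) = Mul(Rational(1, 4), 1) = Rational(1, 4))
Function('U')(h) = Rational(1, 4)
Pow(Add(-273, Function('U')(-20)), 2) = Pow(Add(-273, Rational(1, 4)), 2) = Pow(Rational(-1091, 4), 2) = Rational(1190281, 16)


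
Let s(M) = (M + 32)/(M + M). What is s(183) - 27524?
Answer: -10073569/366 ≈ -27523.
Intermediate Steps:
s(M) = (32 + M)/(2*M) (s(M) = (32 + M)/((2*M)) = (32 + M)*(1/(2*M)) = (32 + M)/(2*M))
s(183) - 27524 = (½)*(32 + 183)/183 - 27524 = (½)*(1/183)*215 - 27524 = 215/366 - 27524 = -10073569/366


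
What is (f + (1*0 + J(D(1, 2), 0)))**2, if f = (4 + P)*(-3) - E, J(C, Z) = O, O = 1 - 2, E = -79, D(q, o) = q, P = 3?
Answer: 3249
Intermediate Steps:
O = -1
J(C, Z) = -1
f = 58 (f = (4 + 3)*(-3) - 1*(-79) = 7*(-3) + 79 = -21 + 79 = 58)
(f + (1*0 + J(D(1, 2), 0)))**2 = (58 + (1*0 - 1))**2 = (58 + (0 - 1))**2 = (58 - 1)**2 = 57**2 = 3249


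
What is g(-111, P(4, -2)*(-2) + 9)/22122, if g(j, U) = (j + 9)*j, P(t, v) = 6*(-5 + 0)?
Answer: 629/1229 ≈ 0.51180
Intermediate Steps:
P(t, v) = -30 (P(t, v) = 6*(-5) = -30)
g(j, U) = j*(9 + j) (g(j, U) = (9 + j)*j = j*(9 + j))
g(-111, P(4, -2)*(-2) + 9)/22122 = -111*(9 - 111)/22122 = -111*(-102)*(1/22122) = 11322*(1/22122) = 629/1229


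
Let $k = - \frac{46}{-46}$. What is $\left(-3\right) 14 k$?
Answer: $-42$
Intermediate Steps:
$k = 1$ ($k = \left(-46\right) \left(- \frac{1}{46}\right) = 1$)
$\left(-3\right) 14 k = \left(-3\right) 14 \cdot 1 = \left(-42\right) 1 = -42$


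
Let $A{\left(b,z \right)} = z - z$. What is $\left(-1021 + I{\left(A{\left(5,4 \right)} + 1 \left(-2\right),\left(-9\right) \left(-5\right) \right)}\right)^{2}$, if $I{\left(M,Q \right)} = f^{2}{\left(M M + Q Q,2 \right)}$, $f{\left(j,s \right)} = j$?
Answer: $16939974272400$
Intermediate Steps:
$A{\left(b,z \right)} = 0$
$I{\left(M,Q \right)} = \left(M^{2} + Q^{2}\right)^{2}$ ($I{\left(M,Q \right)} = \left(M M + Q Q\right)^{2} = \left(M^{2} + Q^{2}\right)^{2}$)
$\left(-1021 + I{\left(A{\left(5,4 \right)} + 1 \left(-2\right),\left(-9\right) \left(-5\right) \right)}\right)^{2} = \left(-1021 + \left(\left(0 + 1 \left(-2\right)\right)^{2} + \left(\left(-9\right) \left(-5\right)\right)^{2}\right)^{2}\right)^{2} = \left(-1021 + \left(\left(0 - 2\right)^{2} + 45^{2}\right)^{2}\right)^{2} = \left(-1021 + \left(\left(-2\right)^{2} + 2025\right)^{2}\right)^{2} = \left(-1021 + \left(4 + 2025\right)^{2}\right)^{2} = \left(-1021 + 2029^{2}\right)^{2} = \left(-1021 + 4116841\right)^{2} = 4115820^{2} = 16939974272400$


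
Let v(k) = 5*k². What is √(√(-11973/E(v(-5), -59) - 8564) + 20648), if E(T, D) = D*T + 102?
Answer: √(1092207530792 + 7273*I*√452918794727)/7273 ≈ 143.69 + 0.32198*I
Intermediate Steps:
E(T, D) = 102 + D*T
√(√(-11973/E(v(-5), -59) - 8564) + 20648) = √(√(-11973/(102 - 295*(-5)²) - 8564) + 20648) = √(√(-11973/(102 - 295*25) - 8564) + 20648) = √(√(-11973/(102 - 59*125) - 8564) + 20648) = √(√(-11973/(102 - 7375) - 8564) + 20648) = √(√(-11973/(-7273) - 8564) + 20648) = √(√(-11973*(-1/7273) - 8564) + 20648) = √(√(11973/7273 - 8564) + 20648) = √(√(-62273999/7273) + 20648) = √(I*√452918794727/7273 + 20648) = √(20648 + I*√452918794727/7273)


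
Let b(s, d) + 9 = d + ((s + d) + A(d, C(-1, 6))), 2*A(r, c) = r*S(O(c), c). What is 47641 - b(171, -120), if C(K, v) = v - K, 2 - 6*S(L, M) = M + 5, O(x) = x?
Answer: 47619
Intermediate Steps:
S(L, M) = -½ - M/6 (S(L, M) = ⅓ - (M + 5)/6 = ⅓ - (5 + M)/6 = ⅓ + (-⅚ - M/6) = -½ - M/6)
A(r, c) = r*(-½ - c/6)/2 (A(r, c) = (r*(-½ - c/6))/2 = r*(-½ - c/6)/2)
b(s, d) = -9 + s + 7*d/6 (b(s, d) = -9 + (d + ((s + d) - d*(3 + (6 - 1*(-1)))/12)) = -9 + (d + ((d + s) - d*(3 + (6 + 1))/12)) = -9 + (d + ((d + s) - d*(3 + 7)/12)) = -9 + (d + ((d + s) - 1/12*d*10)) = -9 + (d + ((d + s) - 5*d/6)) = -9 + (d + (s + d/6)) = -9 + (s + 7*d/6) = -9 + s + 7*d/6)
47641 - b(171, -120) = 47641 - (-9 + 171 + (7/6)*(-120)) = 47641 - (-9 + 171 - 140) = 47641 - 1*22 = 47641 - 22 = 47619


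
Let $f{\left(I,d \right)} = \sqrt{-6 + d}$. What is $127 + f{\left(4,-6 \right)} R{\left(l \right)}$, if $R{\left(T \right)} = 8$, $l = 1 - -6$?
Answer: $127 + 16 i \sqrt{3} \approx 127.0 + 27.713 i$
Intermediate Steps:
$l = 7$ ($l = 1 + 6 = 7$)
$127 + f{\left(4,-6 \right)} R{\left(l \right)} = 127 + \sqrt{-6 - 6} \cdot 8 = 127 + \sqrt{-12} \cdot 8 = 127 + 2 i \sqrt{3} \cdot 8 = 127 + 16 i \sqrt{3}$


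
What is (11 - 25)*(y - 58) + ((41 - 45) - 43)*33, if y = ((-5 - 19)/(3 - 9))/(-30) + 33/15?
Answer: -11519/15 ≈ -767.93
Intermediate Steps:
y = 31/15 (y = -24/(-6)*(-1/30) + 33*(1/15) = -24*(-1/6)*(-1/30) + 11/5 = 4*(-1/30) + 11/5 = -2/15 + 11/5 = 31/15 ≈ 2.0667)
(11 - 25)*(y - 58) + ((41 - 45) - 43)*33 = (11 - 25)*(31/15 - 58) + ((41 - 45) - 43)*33 = -14*(-839/15) + (-4 - 43)*33 = 11746/15 - 47*33 = 11746/15 - 1551 = -11519/15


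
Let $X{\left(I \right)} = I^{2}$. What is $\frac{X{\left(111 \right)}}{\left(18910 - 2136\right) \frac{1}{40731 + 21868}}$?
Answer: $\frac{771282279}{16774} \approx 45981.0$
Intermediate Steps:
$\frac{X{\left(111 \right)}}{\left(18910 - 2136\right) \frac{1}{40731 + 21868}} = \frac{111^{2}}{\left(18910 - 2136\right) \frac{1}{40731 + 21868}} = \frac{12321}{16774 \cdot \frac{1}{62599}} = \frac{12321}{\frac{16774}{62599}} = 12321 \cdot \frac{62599}{16774} = \frac{771282279}{16774}$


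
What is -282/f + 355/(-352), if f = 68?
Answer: -30851/5984 ≈ -5.1556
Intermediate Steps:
-282/f + 355/(-352) = -282/68 + 355/(-352) = -282*1/68 + 355*(-1/352) = -141/34 - 355/352 = -30851/5984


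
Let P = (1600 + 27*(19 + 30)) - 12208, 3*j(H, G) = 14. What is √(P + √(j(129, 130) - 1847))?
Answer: √(-83565 + 3*I*√16581)/3 ≈ 0.22272 + 96.359*I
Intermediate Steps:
j(H, G) = 14/3 (j(H, G) = (⅓)*14 = 14/3)
P = -9285 (P = (1600 + 27*49) - 12208 = (1600 + 1323) - 12208 = 2923 - 12208 = -9285)
√(P + √(j(129, 130) - 1847)) = √(-9285 + √(14/3 - 1847)) = √(-9285 + √(-5527/3)) = √(-9285 + I*√16581/3)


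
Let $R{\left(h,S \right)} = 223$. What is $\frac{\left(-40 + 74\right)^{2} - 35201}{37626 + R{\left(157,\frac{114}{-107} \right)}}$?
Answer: $- \frac{34045}{37849} \approx -0.8995$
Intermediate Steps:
$\frac{\left(-40 + 74\right)^{2} - 35201}{37626 + R{\left(157,\frac{114}{-107} \right)}} = \frac{\left(-40 + 74\right)^{2} - 35201}{37626 + 223} = \frac{34^{2} - 35201}{37849} = \left(1156 - 35201\right) \frac{1}{37849} = \left(-34045\right) \frac{1}{37849} = - \frac{34045}{37849}$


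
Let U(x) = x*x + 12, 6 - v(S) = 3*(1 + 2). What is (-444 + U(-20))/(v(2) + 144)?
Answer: -32/141 ≈ -0.22695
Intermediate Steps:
v(S) = -3 (v(S) = 6 - 3*(1 + 2) = 6 - 3*3 = 6 - 1*9 = 6 - 9 = -3)
U(x) = 12 + x² (U(x) = x² + 12 = 12 + x²)
(-444 + U(-20))/(v(2) + 144) = (-444 + (12 + (-20)²))/(-3 + 144) = (-444 + (12 + 400))/141 = (-444 + 412)*(1/141) = -32*1/141 = -32/141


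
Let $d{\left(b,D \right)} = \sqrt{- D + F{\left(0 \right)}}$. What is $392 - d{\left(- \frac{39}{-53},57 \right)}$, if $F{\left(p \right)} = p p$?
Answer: $392 - i \sqrt{57} \approx 392.0 - 7.5498 i$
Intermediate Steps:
$F{\left(p \right)} = p^{2}$
$d{\left(b,D \right)} = \sqrt{- D}$ ($d{\left(b,D \right)} = \sqrt{- D + 0^{2}} = \sqrt{- D + 0} = \sqrt{- D}$)
$392 - d{\left(- \frac{39}{-53},57 \right)} = 392 - \sqrt{\left(-1\right) 57} = 392 - \sqrt{-57} = 392 - i \sqrt{57}$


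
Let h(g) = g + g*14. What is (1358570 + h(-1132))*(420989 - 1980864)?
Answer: -2092712701250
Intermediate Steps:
h(g) = 15*g (h(g) = g + 14*g = 15*g)
(1358570 + h(-1132))*(420989 - 1980864) = (1358570 + 15*(-1132))*(420989 - 1980864) = (1358570 - 16980)*(-1559875) = 1341590*(-1559875) = -2092712701250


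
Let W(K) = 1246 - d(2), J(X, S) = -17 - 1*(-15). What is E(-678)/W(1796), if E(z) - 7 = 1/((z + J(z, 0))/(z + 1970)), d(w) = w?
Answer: 51/12440 ≈ 0.0040997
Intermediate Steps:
J(X, S) = -2 (J(X, S) = -17 + 15 = -2)
E(z) = 7 + (1970 + z)/(-2 + z) (E(z) = 7 + 1/((z - 2)/(z + 1970)) = 7 + 1/((-2 + z)/(1970 + z)) = 7 + (1970 + z)/(-2 + z))
W(K) = 1244 (W(K) = 1246 - 1*2 = 1246 - 2 = 1244)
E(-678)/W(1796) = (4*(489 + 2*(-678))/(-2 - 678))/1244 = (4*(489 - 1356)/(-680))*(1/1244) = (4*(-1/680)*(-867))*(1/1244) = (51/10)*(1/1244) = 51/12440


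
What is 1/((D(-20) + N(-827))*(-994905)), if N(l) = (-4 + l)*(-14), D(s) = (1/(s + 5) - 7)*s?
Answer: -1/11715338010 ≈ -8.5358e-11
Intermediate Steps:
D(s) = s*(-7 + 1/(5 + s)) (D(s) = (1/(5 + s) - 7)*s = (-7 + 1/(5 + s))*s = s*(-7 + 1/(5 + s)))
N(l) = 56 - 14*l
1/((D(-20) + N(-827))*(-994905)) = 1/((-1*(-20)*(34 + 7*(-20))/(5 - 20) + (56 - 14*(-827)))*(-994905)) = -1/994905/(-1*(-20)*(34 - 140)/(-15) + (56 + 11578)) = -1/994905/(-1*(-20)*(-1/15)*(-106) + 11634) = -1/994905/(424/3 + 11634) = -1/994905/(35326/3) = (3/35326)*(-1/994905) = -1/11715338010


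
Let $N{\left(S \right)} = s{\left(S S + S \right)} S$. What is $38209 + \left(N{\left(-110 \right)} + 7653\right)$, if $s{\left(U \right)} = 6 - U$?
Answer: $1364102$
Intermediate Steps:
$N{\left(S \right)} = S \left(6 - S - S^{2}\right)$ ($N{\left(S \right)} = \left(6 - \left(S S + S\right)\right) S = \left(6 - \left(S^{2} + S\right)\right) S = \left(6 - \left(S + S^{2}\right)\right) S = \left(6 - S - S^{2}\right) S = S \left(6 - S - S^{2}\right)$)
$38209 + \left(N{\left(-110 \right)} + 7653\right) = 38209 - \left(-7653 + 110 \left(6 - -110 - \left(-110\right)^{2}\right)\right) = 38209 - \left(-7653 + 110 \left(6 + 110 - 12100\right)\right) = 38209 + \left(\left(-110\right) \left(-11984\right) + 7653\right) = 38209 + \left(1318240 + 7653\right) = 38209 + 1325893 = 1364102$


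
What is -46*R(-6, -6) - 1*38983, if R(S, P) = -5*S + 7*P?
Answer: -38431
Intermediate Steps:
-46*R(-6, -6) - 1*38983 = -46*(-5*(-6) + 7*(-6)) - 1*38983 = -46*(30 - 42) - 38983 = -46*(-12) - 38983 = 552 - 38983 = -38431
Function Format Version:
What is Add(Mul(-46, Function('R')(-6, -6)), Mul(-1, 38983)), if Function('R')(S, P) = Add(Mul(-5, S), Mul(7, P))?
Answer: -38431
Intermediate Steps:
Add(Mul(-46, Function('R')(-6, -6)), Mul(-1, 38983)) = Add(Mul(-46, Add(Mul(-5, -6), Mul(7, -6))), Mul(-1, 38983)) = Add(Mul(-46, Add(30, -42)), -38983) = Add(Mul(-46, -12), -38983) = Add(552, -38983) = -38431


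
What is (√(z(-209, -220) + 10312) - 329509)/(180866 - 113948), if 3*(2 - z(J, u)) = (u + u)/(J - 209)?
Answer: -329509/66918 + √33509046/3814326 ≈ -4.9226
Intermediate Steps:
z(J, u) = 2 - 2*u/(3*(-209 + J)) (z(J, u) = 2 - (u + u)/(3*(J - 209)) = 2 - 2*u/(3*(-209 + J)))
(√(z(-209, -220) + 10312) - 329509)/(180866 - 113948) = (√(2*(-627 - 1*(-220) + 3*(-209))/(3*(-209 - 209)) + 10312) - 329509)/(180866 - 113948) = (√((⅔)*(-627 + 220 - 627)/(-418) + 10312) - 329509)/66918 = (√((⅔)*(-1/418)*(-1034) + 10312) - 329509)*(1/66918) = (√(94/57 + 10312) - 329509)*(1/66918) = (√(587878/57) - 329509)*(1/66918) = (√33509046/57 - 329509)*(1/66918) = (-329509 + √33509046/57)*(1/66918) = -329509/66918 + √33509046/3814326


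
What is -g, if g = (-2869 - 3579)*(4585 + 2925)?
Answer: 48424480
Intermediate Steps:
g = -48424480 (g = -6448*7510 = -48424480)
-g = -1*(-48424480) = 48424480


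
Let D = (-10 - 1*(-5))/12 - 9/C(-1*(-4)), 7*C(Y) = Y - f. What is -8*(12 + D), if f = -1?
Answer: 122/15 ≈ 8.1333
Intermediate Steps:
C(Y) = 1/7 + Y/7 (C(Y) = (Y - 1*(-1))/7 = (Y + 1)/7 = (1 + Y)/7 = 1/7 + Y/7)
D = -781/60 (D = (-10 - 1*(-5))/12 - 9/(1/7 + (-1*(-4))/7) = (-10 + 5)*(1/12) - 9/(1/7 + (1/7)*4) = -5*1/12 - 9/(1/7 + 4/7) = -5/12 - 9/5/7 = -5/12 - 9*7/5 = -5/12 - 63/5 = -781/60 ≈ -13.017)
-8*(12 + D) = -8*(12 - 781/60) = -8*(-61/60) = 122/15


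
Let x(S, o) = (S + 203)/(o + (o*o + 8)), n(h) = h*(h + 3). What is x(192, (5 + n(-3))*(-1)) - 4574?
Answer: -127677/28 ≈ -4559.9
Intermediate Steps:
n(h) = h*(3 + h)
x(S, o) = (203 + S)/(8 + o + o**2) (x(S, o) = (203 + S)/(o + (o**2 + 8)) = (203 + S)/(o + (8 + o**2)) = (203 + S)/(8 + o + o**2))
x(192, (5 + n(-3))*(-1)) - 4574 = (203 + 192)/(8 + (5 - 3*(3 - 3))*(-1) + ((5 - 3*(3 - 3))*(-1))**2) - 4574 = 395/(8 + (5 - 3*0)*(-1) + ((5 - 3*0)*(-1))**2) - 4574 = 395/(8 + (5 + 0)*(-1) + ((5 + 0)*(-1))**2) - 4574 = 395/(8 + 5*(-1) + (5*(-1))**2) - 4574 = 395/(8 - 5 + (-5)**2) - 4574 = 395/(8 - 5 + 25) - 4574 = 395/28 - 4574 = -127677/28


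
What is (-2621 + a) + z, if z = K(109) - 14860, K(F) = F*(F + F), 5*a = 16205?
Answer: 9522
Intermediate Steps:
a = 3241 (a = (⅕)*16205 = 3241)
K(F) = 2*F² (K(F) = F*(2*F) = 2*F²)
z = 8902 (z = 2*109² - 14860 = 2*11881 - 14860 = 23762 - 14860 = 8902)
(-2621 + a) + z = (-2621 + 3241) + 8902 = 620 + 8902 = 9522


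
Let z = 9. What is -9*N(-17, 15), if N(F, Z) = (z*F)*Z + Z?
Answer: 20520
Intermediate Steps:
N(F, Z) = Z + 9*F*Z (N(F, Z) = (9*F)*Z + Z = 9*F*Z + Z = Z + 9*F*Z)
-9*N(-17, 15) = -135*(1 + 9*(-17)) = -135*(1 - 153) = -135*(-152) = -9*(-2280) = 20520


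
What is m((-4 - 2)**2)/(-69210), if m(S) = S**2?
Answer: -72/3845 ≈ -0.018726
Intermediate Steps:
m((-4 - 2)**2)/(-69210) = ((-4 - 2)**2)**2/(-69210) = ((-6)**2)**2*(-1/69210) = 36**2*(-1/69210) = 1296*(-1/69210) = -72/3845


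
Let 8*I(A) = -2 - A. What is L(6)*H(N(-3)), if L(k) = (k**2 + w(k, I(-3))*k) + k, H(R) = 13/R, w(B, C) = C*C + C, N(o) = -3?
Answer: -5941/32 ≈ -185.66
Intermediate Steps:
I(A) = -1/4 - A/8 (I(A) = (-2 - A)/8 = -1/4 - A/8)
w(B, C) = C + C**2 (w(B, C) = C**2 + C = C + C**2)
L(k) = k**2 + 73*k/64 (L(k) = (k**2 + ((-1/4 - 1/8*(-3))*(1 + (-1/4 - 1/8*(-3))))*k) + k = (k**2 + ((-1/4 + 3/8)*(1 + (-1/4 + 3/8)))*k) + k = (k**2 + ((1 + 1/8)/8)*k) + k = (k**2 + ((1/8)*(9/8))*k) + k = (k**2 + 9*k/64) + k = k**2 + 73*k/64)
L(6)*H(N(-3)) = ((1/64)*6*(73 + 64*6))*(13/(-3)) = ((1/64)*6*(73 + 384))*(13*(-1/3)) = ((1/64)*6*457)*(-13/3) = (1371/32)*(-13/3) = -5941/32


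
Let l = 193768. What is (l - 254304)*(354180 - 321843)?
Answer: -1957552632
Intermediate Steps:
(l - 254304)*(354180 - 321843) = (193768 - 254304)*(354180 - 321843) = -60536*32337 = -1957552632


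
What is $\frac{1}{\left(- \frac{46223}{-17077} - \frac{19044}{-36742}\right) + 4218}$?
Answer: $\frac{313721567}{1324289339533} \approx 0.0002369$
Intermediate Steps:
$\frac{1}{\left(- \frac{46223}{-17077} - \frac{19044}{-36742}\right) + 4218} = \frac{1}{\left(\left(-46223\right) \left(- \frac{1}{17077}\right) - - \frac{9522}{18371}\right) + 4218} = \frac{1}{\left(\frac{46223}{17077} + \frac{9522}{18371}\right) + 4218} = \frac{1}{\frac{1011769927}{313721567} + 4218} = \frac{1}{\frac{1324289339533}{313721567}} = \frac{313721567}{1324289339533}$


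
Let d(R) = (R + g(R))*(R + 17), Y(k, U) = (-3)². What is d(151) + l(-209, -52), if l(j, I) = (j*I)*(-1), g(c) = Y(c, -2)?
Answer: 16012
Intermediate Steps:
Y(k, U) = 9
g(c) = 9
d(R) = (9 + R)*(17 + R) (d(R) = (R + 9)*(R + 17) = (9 + R)*(17 + R))
l(j, I) = -I*j (l(j, I) = (I*j)*(-1) = -I*j)
d(151) + l(-209, -52) = (153 + 151² + 26*151) - 1*(-52)*(-209) = (153 + 22801 + 3926) - 10868 = 26880 - 10868 = 16012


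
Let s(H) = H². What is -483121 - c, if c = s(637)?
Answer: -888890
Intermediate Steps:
c = 405769 (c = 637² = 405769)
-483121 - c = -483121 - 1*405769 = -483121 - 405769 = -888890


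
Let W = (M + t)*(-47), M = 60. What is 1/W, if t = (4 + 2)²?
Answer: -1/4512 ≈ -0.00022163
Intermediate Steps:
t = 36 (t = 6² = 36)
W = -4512 (W = (60 + 36)*(-47) = 96*(-47) = -4512)
1/W = 1/(-4512) = -1/4512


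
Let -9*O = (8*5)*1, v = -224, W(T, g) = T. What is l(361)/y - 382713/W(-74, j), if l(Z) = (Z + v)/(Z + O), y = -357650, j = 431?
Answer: 109809817472202/21232428725 ≈ 5171.8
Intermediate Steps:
O = -40/9 (O = -8*5/9 = -40/9 ≈ -4.4444)
l(Z) = (-224 + Z)/(-40/9 + Z) (l(Z) = (Z - 224)/(Z - 40/9) = (-224 + Z)/(-40/9 + Z))
l(361)/y - 382713/W(-74, j) = (9*(-224 + 361)/(-40 + 9*361))/(-357650) - 382713/(-74) = (9*137/(-40 + 3249))*(-1/357650) - 382713*(-1/74) = (9*137/3209)*(-1/357650) + 382713/74 = (9*(1/3209)*137)*(-1/357650) + 382713/74 = (1233/3209)*(-1/357650) + 382713/74 = -1233/1147698850 + 382713/74 = 109809817472202/21232428725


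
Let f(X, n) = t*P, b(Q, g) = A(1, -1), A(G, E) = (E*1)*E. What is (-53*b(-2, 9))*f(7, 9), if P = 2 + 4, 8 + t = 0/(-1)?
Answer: 2544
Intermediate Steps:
A(G, E) = E² (A(G, E) = E*E = E²)
b(Q, g) = 1 (b(Q, g) = (-1)² = 1)
t = -8 (t = -8 + 0/(-1) = -8 + 0*(-1) = -8 + 0 = -8)
P = 6
f(X, n) = -48 (f(X, n) = -8*6 = -48)
(-53*b(-2, 9))*f(7, 9) = -53*1*(-48) = -53*(-48) = 2544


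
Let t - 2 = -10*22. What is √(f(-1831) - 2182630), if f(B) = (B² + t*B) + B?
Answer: √1567258 ≈ 1251.9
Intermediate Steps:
t = -218 (t = 2 - 10*22 = 2 - 220 = -218)
f(B) = B² - 217*B (f(B) = (B² - 218*B) + B = B² - 217*B)
√(f(-1831) - 2182630) = √(-1831*(-217 - 1831) - 2182630) = √(-1831*(-2048) - 2182630) = √(3749888 - 2182630) = √1567258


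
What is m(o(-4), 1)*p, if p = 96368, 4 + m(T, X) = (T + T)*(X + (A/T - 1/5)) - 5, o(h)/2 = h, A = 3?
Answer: -7613072/5 ≈ -1.5226e+6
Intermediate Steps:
o(h) = 2*h
m(T, X) = -9 + 2*T*(-⅕ + X + 3/T) (m(T, X) = -4 + ((T + T)*(X + (3/T - 1/5)) - 5) = -4 + ((2*T)*(X + (3/T - 1*⅕)) - 5) = -4 + ((2*T)*(X + (3/T - ⅕)) - 5) = -4 + ((2*T)*(X + (-⅕ + 3/T)) - 5) = -4 + ((2*T)*(-⅕ + X + 3/T) - 5) = -4 + (2*T*(-⅕ + X + 3/T) - 5) = -4 + (-5 + 2*T*(-⅕ + X + 3/T)) = -9 + 2*T*(-⅕ + X + 3/T))
m(o(-4), 1)*p = (-3 - 4*(-4)/5 + 2*(2*(-4))*1)*96368 = (-3 - ⅖*(-8) + 2*(-8)*1)*96368 = (-3 + 16/5 - 16)*96368 = -79/5*96368 = -7613072/5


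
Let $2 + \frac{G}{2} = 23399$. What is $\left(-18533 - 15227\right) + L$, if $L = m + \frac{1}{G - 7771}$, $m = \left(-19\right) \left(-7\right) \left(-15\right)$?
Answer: $- \frac{1395267364}{39023} \approx -35755.0$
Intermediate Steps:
$G = 46794$ ($G = -4 + 2 \cdot 23399 = -4 + 46798 = 46794$)
$m = -1995$ ($m = 133 \left(-15\right) = -1995$)
$L = - \frac{77850884}{39023}$ ($L = -1995 + \frac{1}{46794 - 7771} = -1995 + \frac{1}{39023} = - \frac{77850884}{39023} \approx -1995.0$)
$\left(-18533 - 15227\right) + L = \left(-18533 - 15227\right) - \frac{77850884}{39023} = -33760 - \frac{77850884}{39023} = - \frac{1395267364}{39023}$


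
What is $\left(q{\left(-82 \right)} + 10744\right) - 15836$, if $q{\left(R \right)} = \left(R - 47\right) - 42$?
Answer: $-5263$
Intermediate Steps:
$q{\left(R \right)} = -89 + R$ ($q{\left(R \right)} = \left(-47 + R\right) - 42 = -89 + R$)
$\left(q{\left(-82 \right)} + 10744\right) - 15836 = \left(\left(-89 - 82\right) + 10744\right) - 15836 = \left(-171 + 10744\right) - 15836 = 10573 - 15836 = -5263$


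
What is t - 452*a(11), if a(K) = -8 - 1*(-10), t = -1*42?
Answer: -946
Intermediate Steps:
t = -42
a(K) = 2 (a(K) = -8 + 10 = 2)
t - 452*a(11) = -42 - 452*2 = -42 - 904 = -946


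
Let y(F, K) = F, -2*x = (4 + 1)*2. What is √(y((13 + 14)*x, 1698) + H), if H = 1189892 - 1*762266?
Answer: 3*√47499 ≈ 653.83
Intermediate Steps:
x = -5 (x = -(4 + 1)*2/2 = -5*2/2 = -½*10 = -5)
H = 427626 (H = 1189892 - 762266 = 427626)
√(y((13 + 14)*x, 1698) + H) = √((13 + 14)*(-5) + 427626) = √(27*(-5) + 427626) = √(-135 + 427626) = √427491 = 3*√47499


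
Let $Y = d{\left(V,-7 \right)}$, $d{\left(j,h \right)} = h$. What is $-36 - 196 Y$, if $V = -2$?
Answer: $1336$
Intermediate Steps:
$Y = -7$
$-36 - 196 Y = -36 - -1372 = -36 + 1372 = 1336$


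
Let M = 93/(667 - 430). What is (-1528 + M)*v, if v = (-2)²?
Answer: -482724/79 ≈ -6110.4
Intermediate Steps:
M = 31/79 (M = 93/237 = 93*(1/237) = 31/79 ≈ 0.39241)
v = 4
(-1528 + M)*v = (-1528 + 31/79)*4 = -120681/79*4 = -482724/79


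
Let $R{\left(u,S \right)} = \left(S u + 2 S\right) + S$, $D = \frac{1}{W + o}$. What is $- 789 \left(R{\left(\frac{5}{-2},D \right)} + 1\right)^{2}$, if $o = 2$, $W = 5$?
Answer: $- \frac{177525}{196} \approx -905.74$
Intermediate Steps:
$D = \frac{1}{7}$ ($D = \frac{1}{5 + 2} = \frac{1}{7} \approx 0.14286$)
$R{\left(u,S \right)} = 3 S + S u$ ($R{\left(u,S \right)} = \left(2 S + S u\right) + S = 3 S + S u$)
$- 789 \left(R{\left(\frac{5}{-2},D \right)} + 1\right)^{2} = - 789 \left(\frac{3 + \frac{5}{-2}}{7} + 1\right)^{2} = - 789 \left(\frac{3 + 5 \left(- \frac{1}{2}\right)}{7} + 1\right)^{2} = - 789 \left(\frac{3 - \frac{5}{2}}{7} + 1\right)^{2} = - 789 \left(\frac{1}{7} \cdot \frac{1}{2} + 1\right)^{2} = - 789 \left(\frac{1}{14} + 1\right)^{2} = - 789 \left(\frac{15}{14}\right)^{2} = \left(-789\right) \frac{225}{196} = - \frac{177525}{196}$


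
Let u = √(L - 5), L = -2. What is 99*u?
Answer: 99*I*√7 ≈ 261.93*I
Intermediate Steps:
u = I*√7 (u = √(-2 - 5) = √(-7) = I*√7 ≈ 2.6458*I)
99*u = 99*(I*√7) = 99*I*√7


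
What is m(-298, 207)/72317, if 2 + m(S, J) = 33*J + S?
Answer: 933/10331 ≈ 0.090311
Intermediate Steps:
m(S, J) = -2 + S + 33*J (m(S, J) = -2 + (33*J + S) = -2 + (S + 33*J) = -2 + S + 33*J)
m(-298, 207)/72317 = (-2 - 298 + 33*207)/72317 = (-2 - 298 + 6831)*(1/72317) = 6531*(1/72317) = 933/10331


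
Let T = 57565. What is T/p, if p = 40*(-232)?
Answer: -397/64 ≈ -6.2031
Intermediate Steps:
p = -9280
T/p = 57565/(-9280) = 57565*(-1/9280) = -397/64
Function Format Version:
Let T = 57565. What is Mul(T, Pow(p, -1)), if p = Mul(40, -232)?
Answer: Rational(-397, 64) ≈ -6.2031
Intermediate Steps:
p = -9280
Mul(T, Pow(p, -1)) = Mul(57565, Pow(-9280, -1)) = Mul(57565, Rational(-1, 9280)) = Rational(-397, 64)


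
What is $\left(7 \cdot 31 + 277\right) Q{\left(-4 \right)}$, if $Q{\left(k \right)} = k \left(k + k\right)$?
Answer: $15808$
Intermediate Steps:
$Q{\left(k \right)} = 2 k^{2}$ ($Q{\left(k \right)} = k 2 k = 2 k^{2}$)
$\left(7 \cdot 31 + 277\right) Q{\left(-4 \right)} = \left(7 \cdot 31 + 277\right) 2 \left(-4\right)^{2} = \left(217 + 277\right) 2 \cdot 16 = 494 \cdot 32 = 15808$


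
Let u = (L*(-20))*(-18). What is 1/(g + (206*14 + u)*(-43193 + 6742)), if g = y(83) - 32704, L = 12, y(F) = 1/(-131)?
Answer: -131/34403967749 ≈ -3.8077e-9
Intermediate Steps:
y(F) = -1/131
u = 4320 (u = (12*(-20))*(-18) = -240*(-18) = 4320)
g = -4284225/131 (g = -1/131 - 32704 = -4284225/131 ≈ -32704.)
1/(g + (206*14 + u)*(-43193 + 6742)) = 1/(-4284225/131 + (206*14 + 4320)*(-43193 + 6742)) = 1/(-4284225/131 + (2884 + 4320)*(-36451)) = 1/(-4284225/131 + 7204*(-36451)) = 1/(-4284225/131 - 262593004) = 1/(-34403967749/131) = -131/34403967749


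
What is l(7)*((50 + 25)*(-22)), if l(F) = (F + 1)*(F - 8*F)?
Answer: 646800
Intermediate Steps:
l(F) = -7*F*(1 + F) (l(F) = (1 + F)*(-7*F) = -7*F*(1 + F))
l(7)*((50 + 25)*(-22)) = (-7*7*(1 + 7))*((50 + 25)*(-22)) = (-7*7*8)*(75*(-22)) = -392*(-1650) = 646800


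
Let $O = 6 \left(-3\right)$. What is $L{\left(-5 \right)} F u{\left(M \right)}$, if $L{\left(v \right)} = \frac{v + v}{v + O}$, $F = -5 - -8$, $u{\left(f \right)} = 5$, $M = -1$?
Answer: $\frac{150}{23} \approx 6.5217$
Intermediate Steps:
$O = -18$
$F = 3$ ($F = -5 + 8 = 3$)
$L{\left(v \right)} = \frac{2 v}{-18 + v}$ ($L{\left(v \right)} = \frac{v + v}{v - 18} = \frac{2 v}{-18 + v}$)
$L{\left(-5 \right)} F u{\left(M \right)} = 2 \left(-5\right) \frac{1}{-18 - 5} \cdot 3 \cdot 5 = 2 \left(-5\right) \frac{1}{-23} \cdot 3 \cdot 5 = 2 \left(-5\right) \left(- \frac{1}{23}\right) 3 \cdot 5 = \frac{10}{23} \cdot 3 \cdot 5 = \frac{30}{23} \cdot 5 = \frac{150}{23}$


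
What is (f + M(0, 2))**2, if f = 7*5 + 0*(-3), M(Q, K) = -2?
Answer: 1089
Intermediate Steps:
f = 35 (f = 35 + 0 = 35)
(f + M(0, 2))**2 = (35 - 2)**2 = 33**2 = 1089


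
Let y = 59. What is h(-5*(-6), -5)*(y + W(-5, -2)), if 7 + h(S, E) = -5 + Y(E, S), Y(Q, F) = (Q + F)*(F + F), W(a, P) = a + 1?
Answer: 81840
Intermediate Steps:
W(a, P) = 1 + a
Y(Q, F) = 2*F*(F + Q) (Y(Q, F) = (F + Q)*(2*F) = 2*F*(F + Q))
h(S, E) = -12 + 2*S*(E + S) (h(S, E) = -7 + (-5 + 2*S*(S + E)) = -7 + (-5 + 2*S*(E + S)) = -12 + 2*S*(E + S))
h(-5*(-6), -5)*(y + W(-5, -2)) = (-12 + 2*(-5*(-6))*(-5 - 5*(-6)))*(59 + (1 - 5)) = (-12 + 2*30*(-5 + 30))*(59 - 4) = (-12 + 2*30*25)*55 = (-12 + 1500)*55 = 1488*55 = 81840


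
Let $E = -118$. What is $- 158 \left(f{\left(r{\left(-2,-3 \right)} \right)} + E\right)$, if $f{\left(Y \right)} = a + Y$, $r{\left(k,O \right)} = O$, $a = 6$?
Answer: $18170$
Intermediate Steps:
$f{\left(Y \right)} = 6 + Y$
$- 158 \left(f{\left(r{\left(-2,-3 \right)} \right)} + E\right) = - 158 \left(\left(6 - 3\right) - 118\right) = - 158 \left(3 - 118\right) = \left(-158\right) \left(-115\right) = 18170$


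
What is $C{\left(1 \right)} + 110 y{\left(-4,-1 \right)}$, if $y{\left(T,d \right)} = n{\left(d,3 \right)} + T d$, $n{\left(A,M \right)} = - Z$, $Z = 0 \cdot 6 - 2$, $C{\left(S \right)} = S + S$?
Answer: $662$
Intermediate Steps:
$C{\left(S \right)} = 2 S$
$Z = -2$ ($Z = 0 - 2 = -2$)
$n{\left(A,M \right)} = 2$ ($n{\left(A,M \right)} = \left(-1\right) \left(-2\right) = 2$)
$y{\left(T,d \right)} = 2 + T d$
$C{\left(1 \right)} + 110 y{\left(-4,-1 \right)} = 2 \cdot 1 + 110 \left(2 - -4\right) = 2 + 110 \left(2 + 4\right) = 2 + 110 \cdot 6 = 2 + 660 = 662$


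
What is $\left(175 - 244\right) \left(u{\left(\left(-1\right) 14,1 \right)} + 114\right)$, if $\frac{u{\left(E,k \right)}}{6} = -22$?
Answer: $1242$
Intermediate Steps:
$u{\left(E,k \right)} = -132$ ($u{\left(E,k \right)} = 6 \left(-22\right) = -132$)
$\left(175 - 244\right) \left(u{\left(\left(-1\right) 14,1 \right)} + 114\right) = \left(175 - 244\right) \left(-132 + 114\right) = \left(-69\right) \left(-18\right) = 1242$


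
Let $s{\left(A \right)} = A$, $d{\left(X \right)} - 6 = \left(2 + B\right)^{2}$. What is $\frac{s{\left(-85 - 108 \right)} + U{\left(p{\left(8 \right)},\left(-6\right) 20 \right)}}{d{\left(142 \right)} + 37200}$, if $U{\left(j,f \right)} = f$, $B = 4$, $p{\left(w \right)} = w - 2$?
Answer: $- \frac{313}{37242} \approx -0.0084045$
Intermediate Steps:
$p{\left(w \right)} = -2 + w$
$d{\left(X \right)} = 42$ ($d{\left(X \right)} = 6 + \left(2 + 4\right)^{2} = 6 + 6^{2} = 6 + 36 = 42$)
$\frac{s{\left(-85 - 108 \right)} + U{\left(p{\left(8 \right)},\left(-6\right) 20 \right)}}{d{\left(142 \right)} + 37200} = \frac{\left(-85 - 108\right) - 120}{42 + 37200} = \frac{\left(-85 - 108\right) - 120}{37242} = \left(-193 - 120\right) \frac{1}{37242} = \left(-313\right) \frac{1}{37242} = - \frac{313}{37242}$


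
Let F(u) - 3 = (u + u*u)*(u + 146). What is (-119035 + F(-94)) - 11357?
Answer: 324195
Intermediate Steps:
F(u) = 3 + (146 + u)*(u + u**2) (F(u) = 3 + (u + u*u)*(u + 146) = 3 + (u + u**2)*(146 + u) = 3 + (146 + u)*(u + u**2))
(-119035 + F(-94)) - 11357 = (-119035 + (3 + (-94)**3 + 146*(-94) + 147*(-94)**2)) - 11357 = (-119035 + (3 - 830584 - 13724 + 147*8836)) - 11357 = (-119035 + (3 - 830584 - 13724 + 1298892)) - 11357 = (-119035 + 454587) - 11357 = 335552 - 11357 = 324195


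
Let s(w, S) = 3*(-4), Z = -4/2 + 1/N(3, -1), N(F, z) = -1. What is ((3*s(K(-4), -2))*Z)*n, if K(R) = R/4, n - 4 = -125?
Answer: -13068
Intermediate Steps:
Z = -3 (Z = -4/2 + 1/(-1) = -4*½ + 1*(-1) = -2 - 1 = -3)
n = -121 (n = 4 - 125 = -121)
K(R) = R/4 (K(R) = R*(¼) = R/4)
s(w, S) = -12
((3*s(K(-4), -2))*Z)*n = ((3*(-12))*(-3))*(-121) = -36*(-3)*(-121) = 108*(-121) = -13068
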